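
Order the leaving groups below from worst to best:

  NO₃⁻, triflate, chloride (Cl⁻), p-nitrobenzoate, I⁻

p-nitrobenzoate < NO₃⁻ < chloride (Cl⁻) < I⁻ < triflate

The more stable X⁻ (or X) is on its own — i.e. the weaker a base it is — the better a leaving group it makes.
triflate: pKₐ(CF₃SO₃H (triflic acid)) ≈ -14
I⁻: pKₐ(HI) ≈ -10
chloride (Cl⁻): pKₐ(HCl) ≈ -7
NO₃⁻: pKₐ(HNO₃) ≈ -1.3
p-nitrobenzoate: pKₐ(p-nitrobenzoic acid) ≈ 3.4
Reversing gives the worst-to-best order requested.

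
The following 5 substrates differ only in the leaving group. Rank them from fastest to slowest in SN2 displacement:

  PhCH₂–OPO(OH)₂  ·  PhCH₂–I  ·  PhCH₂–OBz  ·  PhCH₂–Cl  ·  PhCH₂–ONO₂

PhCH₂–I > PhCH₂–Cl > PhCH₂–ONO₂ > PhCH₂–OPO(OH)₂ > PhCH₂–OBz

With the same alkyl group throughout, only the leaving group differentiates the rates.
A good leaving group is a weak base: the lower the pKₐ of its conjugate acid, the more readily it departs.
PhCH₂–I loses I⁻: pKₐ(HI) ≈ -10
PhCH₂–Cl loses Cl⁻: pKₐ(HCl) ≈ -7
PhCH₂–ONO₂ loses NO₃⁻: pKₐ(HNO₃) ≈ -1.3
PhCH₂–OPO(OH)₂ loses H₂PO₄⁻: pKₐ(H₃PO₄) ≈ 2.1
PhCH₂–OBz loses PhCOO⁻: pKₐ(C₆H₅COOH) ≈ 4.2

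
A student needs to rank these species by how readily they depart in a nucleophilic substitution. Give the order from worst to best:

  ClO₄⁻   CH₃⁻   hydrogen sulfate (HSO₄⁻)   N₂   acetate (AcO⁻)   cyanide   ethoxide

A good leaving group is a weak base: the lower the pKₐ of its conjugate acid, the more readily it departs.
N₂: no meaningful conjugate acid; N₂ departs as an exceptionally stable neutral molecule
ClO₄⁻: pKₐ(HClO₄) ≈ -10
hydrogen sulfate (HSO₄⁻): pKₐ(H₂SO₄) ≈ -3
acetate (AcO⁻): pKₐ(CH₃COOH) ≈ 4.8
cyanide: pKₐ(HCN) ≈ 9.2
ethoxide: pKₐ(CH₃CH₂OH) ≈ 16
CH₃⁻: pKₐ(CH₄) ≈ 48
Listed from poorest to best leaving group as asked.

CH₃⁻ < ethoxide < cyanide < acetate (AcO⁻) < hydrogen sulfate (HSO₄⁻) < ClO₄⁻ < N₂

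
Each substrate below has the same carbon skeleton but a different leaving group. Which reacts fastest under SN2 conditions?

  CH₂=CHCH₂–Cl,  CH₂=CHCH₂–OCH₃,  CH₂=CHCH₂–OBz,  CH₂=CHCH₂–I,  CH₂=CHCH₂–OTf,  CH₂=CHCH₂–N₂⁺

CH₂=CHCH₂–N₂⁺

Same R in every case — rank the leaving groups.
Rank by basicity of the departing species: weakest base leaves most easily.
CH₂=CHCH₂–N₂⁺ loses N₂: no meaningful conjugate acid; N₂ departs as an exceptionally stable neutral molecule
CH₂=CHCH₂–OTf loses OTf⁻: pKₐ(CF₃SO₃H (triflic acid)) ≈ -14
CH₂=CHCH₂–I loses I⁻: pKₐ(HI) ≈ -10
CH₂=CHCH₂–Cl loses Cl⁻: pKₐ(HCl) ≈ -7
CH₂=CHCH₂–OBz loses PhCOO⁻: pKₐ(C₆H₅COOH) ≈ 4.2
CH₂=CHCH₂–OCH₃ loses CH₃O⁻: pKₐ(CH₃OH) ≈ 15.5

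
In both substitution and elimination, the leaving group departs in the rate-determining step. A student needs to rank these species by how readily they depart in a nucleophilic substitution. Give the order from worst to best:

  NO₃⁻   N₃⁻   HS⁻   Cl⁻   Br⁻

The more stable X⁻ (or X) is on its own — i.e. the weaker a base it is — the better a leaving group it makes.
Br⁻: pKₐ(HBr) ≈ -9
Cl⁻: pKₐ(HCl) ≈ -7
NO₃⁻: pKₐ(HNO₃) ≈ -1.3
N₃⁻: pKₐ(HN₃) ≈ 4.7
HS⁻: pKₐ(H₂S) ≈ 7
Reversing gives the worst-to-best order requested.

HS⁻ < N₃⁻ < NO₃⁻ < Cl⁻ < Br⁻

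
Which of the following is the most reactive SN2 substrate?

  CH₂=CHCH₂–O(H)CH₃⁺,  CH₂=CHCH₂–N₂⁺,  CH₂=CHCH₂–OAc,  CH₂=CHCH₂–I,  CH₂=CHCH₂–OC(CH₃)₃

The skeletons are identical, so relative rate is governed entirely by leaving-group ability.
A good leaving group is a weak base: the lower the pKₐ of its conjugate acid, the more readily it departs.
CH₂=CHCH₂–N₂⁺ loses N₂: no meaningful conjugate acid; N₂ departs as an exceptionally stable neutral molecule
CH₂=CHCH₂–I loses I⁻: pKₐ(HI) ≈ -10
CH₂=CHCH₂–O(H)CH₃⁺ loses R'OH: pKₐ(R'OH₂⁺) ≈ -2.4
CH₂=CHCH₂–OAc loses AcO⁻: pKₐ(CH₃COOH) ≈ 4.8
CH₂=CHCH₂–OC(CH₃)₃ loses (CH₃)₃CO⁻: pKₐ(t-BuOH) ≈ 18

CH₂=CHCH₂–N₂⁺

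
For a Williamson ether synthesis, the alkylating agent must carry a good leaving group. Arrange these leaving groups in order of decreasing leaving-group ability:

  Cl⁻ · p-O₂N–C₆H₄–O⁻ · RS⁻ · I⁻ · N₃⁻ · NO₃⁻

I⁻ > Cl⁻ > NO₃⁻ > N₃⁻ > p-O₂N–C₆H₄–O⁻ > RS⁻

I⁻: pKₐ(HI) ≈ -10
Cl⁻: pKₐ(HCl) ≈ -7
NO₃⁻: pKₐ(HNO₃) ≈ -1.3
N₃⁻: pKₐ(HN₃) ≈ 4.7
p-O₂N–C₆H₄–O⁻: pKₐ(p-nitrophenol) ≈ 7.2
RS⁻: pKₐ(RSH (a thiol)) ≈ 10.5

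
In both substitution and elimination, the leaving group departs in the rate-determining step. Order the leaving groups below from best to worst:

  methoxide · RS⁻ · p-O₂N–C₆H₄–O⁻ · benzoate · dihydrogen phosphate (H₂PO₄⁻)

Leaving-group ability tracks the stability of the departed species; conjugate-acid pKₐ is the usual yardstick (lower pKₐ → better LG).
dihydrogen phosphate (H₂PO₄⁻): pKₐ(H₃PO₄) ≈ 2.1 — moderate base; biological leaving group after further activation
benzoate: pKₐ(C₆H₅COOH) ≈ 4.2 — aryl carboxylate
p-O₂N–C₆H₄–O⁻: pKₐ(p-nitrophenol) ≈ 7.2 — nitro group delocalises the charge; the classic chromogenic LG
RS⁻: pKₐ(RSH (a thiol)) ≈ 10.5
methoxide: pKₐ(CH₃OH) ≈ 15.5 — strong base; alkoxides do not leave unassisted

dihydrogen phosphate (H₂PO₄⁻) > benzoate > p-O₂N–C₆H₄–O⁻ > RS⁻ > methoxide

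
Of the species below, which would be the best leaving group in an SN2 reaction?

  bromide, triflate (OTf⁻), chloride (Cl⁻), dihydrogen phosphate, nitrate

Rank by basicity of the departing species: weakest base leaves most easily.
triflate (OTf⁻): pKₐ(CF₃SO₃H (triflic acid)) ≈ -14
bromide: pKₐ(HBr) ≈ -9
chloride (Cl⁻): pKₐ(HCl) ≈ -7
nitrate: pKₐ(HNO₃) ≈ -1.3
dihydrogen phosphate: pKₐ(H₃PO₄) ≈ 2.1

triflate (OTf⁻)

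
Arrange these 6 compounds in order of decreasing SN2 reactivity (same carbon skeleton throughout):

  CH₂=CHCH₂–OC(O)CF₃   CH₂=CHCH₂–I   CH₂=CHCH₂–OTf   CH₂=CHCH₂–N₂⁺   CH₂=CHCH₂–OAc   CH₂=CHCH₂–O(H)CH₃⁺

CH₂=CHCH₂–N₂⁺ > CH₂=CHCH₂–OTf > CH₂=CHCH₂–I > CH₂=CHCH₂–O(H)CH₃⁺ > CH₂=CHCH₂–OC(O)CF₃ > CH₂=CHCH₂–OAc

Same R in every case — rank the leaving groups.
The more stable X⁻ (or X) is on its own — i.e. the weaker a base it is — the better a leaving group it makes.
CH₂=CHCH₂–N₂⁺ loses N₂: no meaningful conjugate acid; N₂ departs as an exceptionally stable neutral molecule
CH₂=CHCH₂–OTf loses OTf⁻: pKₐ(CF₃SO₃H (triflic acid)) ≈ -14
CH₂=CHCH₂–I loses I⁻: pKₐ(HI) ≈ -10
CH₂=CHCH₂–O(H)CH₃⁺ loses R'OH: pKₐ(R'OH₂⁺) ≈ -2.4
CH₂=CHCH₂–OC(O)CF₃ loses CF₃COO⁻: pKₐ(CF₃COOH) ≈ 0.2
CH₂=CHCH₂–OAc loses AcO⁻: pKₐ(CH₃COOH) ≈ 4.8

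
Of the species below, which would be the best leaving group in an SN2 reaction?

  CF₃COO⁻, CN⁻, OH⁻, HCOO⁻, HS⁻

The more stable X⁻ (or X) is on its own — i.e. the weaker a base it is — the better a leaving group it makes.
CF₃COO⁻: pKₐ(CF₃COOH) ≈ 0.2
HCOO⁻: pKₐ(HCOOH) ≈ 3.8
HS⁻: pKₐ(H₂S) ≈ 7
CN⁻: pKₐ(HCN) ≈ 9.2
OH⁻: pKₐ(H₂O) ≈ 15.7

CF₃COO⁻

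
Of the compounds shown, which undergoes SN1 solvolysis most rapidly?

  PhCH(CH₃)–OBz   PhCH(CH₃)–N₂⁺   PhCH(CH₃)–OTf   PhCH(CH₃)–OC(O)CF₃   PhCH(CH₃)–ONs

With the same alkyl group throughout, only the leaving group differentiates the rates.
Leaving-group ability tracks the stability of the departed species; conjugate-acid pKₐ is the usual yardstick (lower pKₐ → better LG).
PhCH(CH₃)–N₂⁺ loses N₂: no meaningful conjugate acid; N₂ departs as an exceptionally stable neutral molecule
PhCH(CH₃)–OTf loses OTf⁻: pKₐ(CF₃SO₃H (triflic acid)) ≈ -14
PhCH(CH₃)–ONs loses ONs⁻: pKₐ(p-O₂NC₆H₄SO₃H) ≈ -3.5
PhCH(CH₃)–OC(O)CF₃ loses CF₃COO⁻: pKₐ(CF₃COOH) ≈ 0.2
PhCH(CH₃)–OBz loses PhCOO⁻: pKₐ(C₆H₅COOH) ≈ 4.2

PhCH(CH₃)–N₂⁺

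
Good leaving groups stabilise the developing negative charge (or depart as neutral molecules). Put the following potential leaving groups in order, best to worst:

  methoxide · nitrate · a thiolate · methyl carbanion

The more stable X⁻ (or X) is on its own — i.e. the weaker a base it is — the better a leaving group it makes.
nitrate: pKₐ(HNO₃) ≈ -1.3
a thiolate: pKₐ(RSH (a thiol)) ≈ 10.5 — moderately basic; rarely leaves without activation
methoxide: pKₐ(CH₃OH) ≈ 15.5
methyl carbanion: pKₐ(CH₄) ≈ 48

nitrate > a thiolate > methoxide > methyl carbanion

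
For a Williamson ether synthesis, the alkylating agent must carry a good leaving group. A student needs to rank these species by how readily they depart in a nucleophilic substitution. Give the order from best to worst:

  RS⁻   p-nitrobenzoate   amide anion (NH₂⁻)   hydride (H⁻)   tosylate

The more stable X⁻ (or X) is on its own — i.e. the weaker a base it is — the better a leaving group it makes.
tosylate: pKₐ(p-CH₃C₆H₄SO₃H (TsOH)) ≈ -2.8
p-nitrobenzoate: pKₐ(p-nitrobenzoic acid) ≈ 3.4
RS⁻: pKₐ(RSH (a thiol)) ≈ 10.5
hydride (H⁻): pKₐ(H₂) ≈ 36
amide anion (NH₂⁻): pKₐ(NH₃) ≈ 38

tosylate > p-nitrobenzoate > RS⁻ > hydride (H⁻) > amide anion (NH₂⁻)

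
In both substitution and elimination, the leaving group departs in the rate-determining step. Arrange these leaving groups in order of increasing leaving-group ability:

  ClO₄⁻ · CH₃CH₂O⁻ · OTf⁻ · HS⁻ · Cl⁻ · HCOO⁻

CH₃CH₂O⁻ < HS⁻ < HCOO⁻ < Cl⁻ < ClO₄⁻ < OTf⁻

The more stable X⁻ (or X) is on its own — i.e. the weaker a base it is — the better a leaving group it makes.
OTf⁻: pKₐ(CF₃SO₃H (triflic acid)) ≈ -14
ClO₄⁻: pKₐ(HClO₄) ≈ -10
Cl⁻: pKₐ(HCl) ≈ -7
HCOO⁻: pKₐ(HCOOH) ≈ 3.8
HS⁻: pKₐ(H₂S) ≈ 7
CH₃CH₂O⁻: pKₐ(CH₃CH₂OH) ≈ 16
Reversing gives the worst-to-best order requested.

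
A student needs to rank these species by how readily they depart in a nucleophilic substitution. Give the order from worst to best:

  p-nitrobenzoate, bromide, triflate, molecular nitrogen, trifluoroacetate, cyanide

cyanide < p-nitrobenzoate < trifluoroacetate < bromide < triflate < molecular nitrogen

The more stable X⁻ (or X) is on its own — i.e. the weaker a base it is — the better a leaving group it makes.
molecular nitrogen: no meaningful conjugate acid; N₂ departs as an exceptionally stable neutral molecule
triflate: pKₐ(CF₃SO₃H (triflic acid)) ≈ -14
bromide: pKₐ(HBr) ≈ -9
trifluoroacetate: pKₐ(CF₃COOH) ≈ 0.2
p-nitrobenzoate: pKₐ(p-nitrobenzoic acid) ≈ 3.4
cyanide: pKₐ(HCN) ≈ 9.2
Listed from poorest to best leaving group as asked.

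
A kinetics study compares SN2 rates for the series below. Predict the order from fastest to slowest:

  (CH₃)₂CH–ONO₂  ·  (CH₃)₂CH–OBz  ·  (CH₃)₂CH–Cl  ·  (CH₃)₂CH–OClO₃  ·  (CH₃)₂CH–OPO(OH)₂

Same R in every case — rank the leaving groups.
A good leaving group is a weak base: the lower the pKₐ of its conjugate acid, the more readily it departs.
(CH₃)₂CH–OClO₃ loses ClO₄⁻: pKₐ(HClO₄) ≈ -10
(CH₃)₂CH–Cl loses Cl⁻: pKₐ(HCl) ≈ -7
(CH₃)₂CH–ONO₂ loses NO₃⁻: pKₐ(HNO₃) ≈ -1.3
(CH₃)₂CH–OPO(OH)₂ loses H₂PO₄⁻: pKₐ(H₃PO₄) ≈ 2.1
(CH₃)₂CH–OBz loses PhCOO⁻: pKₐ(C₆H₅COOH) ≈ 4.2

(CH₃)₂CH–OClO₃ > (CH₃)₂CH–Cl > (CH₃)₂CH–ONO₂ > (CH₃)₂CH–OPO(OH)₂ > (CH₃)₂CH–OBz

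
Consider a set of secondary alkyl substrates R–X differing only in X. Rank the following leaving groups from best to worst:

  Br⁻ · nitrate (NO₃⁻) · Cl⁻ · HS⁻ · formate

Br⁻ > Cl⁻ > nitrate (NO₃⁻) > formate > HS⁻

A good leaving group is a weak base: the lower the pKₐ of its conjugate acid, the more readily it departs.
Br⁻: pKₐ(HBr) ≈ -9
Cl⁻: pKₐ(HCl) ≈ -7
nitrate (NO₃⁻): pKₐ(HNO₃) ≈ -1.3
formate: pKₐ(HCOOH) ≈ 3.8
HS⁻: pKₐ(H₂S) ≈ 7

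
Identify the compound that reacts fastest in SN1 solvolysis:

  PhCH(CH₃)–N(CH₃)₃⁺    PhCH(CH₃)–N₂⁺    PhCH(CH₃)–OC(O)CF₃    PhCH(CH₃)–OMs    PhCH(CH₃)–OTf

PhCH(CH₃)–N₂⁺

Identical carbon frameworks mean the comparison reduces to leaving-group quality.
Rank by basicity of the departing species: weakest base leaves most easily.
PhCH(CH₃)–N₂⁺ loses N₂: no meaningful conjugate acid; N₂ departs as an exceptionally stable neutral molecule
PhCH(CH₃)–OTf loses OTf⁻: pKₐ(CF₃SO₃H (triflic acid)) ≈ -14
PhCH(CH₃)–OMs loses OMs⁻: pKₐ(CH₃SO₃H (MsOH)) ≈ -1.9
PhCH(CH₃)–OC(O)CF₃ loses CF₃COO⁻: pKₐ(CF₃COOH) ≈ 0.2
PhCH(CH₃)–N(CH₃)₃⁺ loses NR'₃: pKₐ(R'₃NH⁺) ≈ 10.7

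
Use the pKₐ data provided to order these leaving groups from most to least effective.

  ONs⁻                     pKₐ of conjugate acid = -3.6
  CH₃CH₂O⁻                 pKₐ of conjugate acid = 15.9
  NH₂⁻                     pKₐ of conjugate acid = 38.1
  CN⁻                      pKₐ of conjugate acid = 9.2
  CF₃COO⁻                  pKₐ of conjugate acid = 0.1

ONs⁻ > CF₃COO⁻ > CN⁻ > CH₃CH₂O⁻ > NH₂⁻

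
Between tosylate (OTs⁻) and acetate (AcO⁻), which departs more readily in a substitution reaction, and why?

tosylate (OTs⁻) is the better leaving group.
pKₐ(p-CH₃C₆H₄SO₃H (TsOH)) ≈ -2.8 versus pKₐ(CH₃COOH) ≈ 4.8: tosylate (OTs⁻) is the much weaker base.
Resonance-delocalised arenesulfonate.

tosylate (OTs⁻)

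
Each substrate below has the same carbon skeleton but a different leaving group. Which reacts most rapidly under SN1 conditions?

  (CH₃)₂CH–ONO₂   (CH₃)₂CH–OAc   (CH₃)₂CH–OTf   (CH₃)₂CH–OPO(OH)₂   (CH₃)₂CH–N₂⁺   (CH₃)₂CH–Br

The skeletons are identical, so relative rate is governed entirely by leaving-group ability.
Leaving-group ability tracks the stability of the departed species; conjugate-acid pKₐ is the usual yardstick (lower pKₐ → better LG).
(CH₃)₂CH–N₂⁺ loses N₂: no meaningful conjugate acid; N₂ departs as an exceptionally stable neutral molecule
(CH₃)₂CH–OTf loses OTf⁻: pKₐ(CF₃SO₃H (triflic acid)) ≈ -14
(CH₃)₂CH–Br loses Br⁻: pKₐ(HBr) ≈ -9
(CH₃)₂CH–ONO₂ loses NO₃⁻: pKₐ(HNO₃) ≈ -1.3
(CH₃)₂CH–OPO(OH)₂ loses H₂PO₄⁻: pKₐ(H₃PO₄) ≈ 2.1
(CH₃)₂CH–OAc loses AcO⁻: pKₐ(CH₃COOH) ≈ 4.8

(CH₃)₂CH–N₂⁺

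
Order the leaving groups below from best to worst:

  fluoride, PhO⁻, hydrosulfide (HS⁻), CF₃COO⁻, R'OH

R'OH > CF₃COO⁻ > fluoride > hydrosulfide (HS⁻) > PhO⁻

R'OH: pKₐ(R'OH₂⁺) ≈ -2.4 — neutral; leaves from a protonated ether (an oxonium ion, R–O(H)R'⁺)
CF₃COO⁻: pKₐ(CF₃COOH) ≈ 0.2
fluoride: pKₐ(HF) ≈ 3.2 — small and strongly basic; the poor halide leaving group
hydrosulfide (HS⁻): pKₐ(H₂S) ≈ 7 — larger and more polarisable than the oxygen analogue
PhO⁻: pKₐ(C₆H₅OH (phenol)) ≈ 10 — resonance into the ring helps, but still a poor LG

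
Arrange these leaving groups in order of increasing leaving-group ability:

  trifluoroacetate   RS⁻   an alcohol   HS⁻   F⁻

RS⁻ < HS⁻ < F⁻ < trifluoroacetate < an alcohol

A good leaving group is a weak base: the lower the pKₐ of its conjugate acid, the more readily it departs.
an alcohol: pKₐ(R'OH₂⁺) ≈ -2.4
trifluoroacetate: pKₐ(CF₃COOH) ≈ 0.2
F⁻: pKₐ(HF) ≈ 3.2
HS⁻: pKₐ(H₂S) ≈ 7
RS⁻: pKₐ(RSH (a thiol)) ≈ 10.5
The question asks for worst first, so the sequence is read in increasing leaving-group ability.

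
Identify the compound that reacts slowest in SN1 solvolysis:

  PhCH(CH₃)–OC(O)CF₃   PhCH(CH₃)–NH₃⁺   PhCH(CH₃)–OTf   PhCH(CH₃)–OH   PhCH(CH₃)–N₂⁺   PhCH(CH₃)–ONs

PhCH(CH₃)–OH

With the same alkyl group throughout, only the leaving group differentiates the rates.
Leaving-group ability tracks the stability of the departed species; conjugate-acid pKₐ is the usual yardstick (lower pKₐ → better LG).
PhCH(CH₃)–N₂⁺ loses N₂: no meaningful conjugate acid; N₂ departs as an exceptionally stable neutral molecule
PhCH(CH₃)–OTf loses OTf⁻: pKₐ(CF₃SO₃H (triflic acid)) ≈ -14
PhCH(CH₃)–ONs loses ONs⁻: pKₐ(p-O₂NC₆H₄SO₃H) ≈ -3.5
PhCH(CH₃)–OC(O)CF₃ loses CF₃COO⁻: pKₐ(CF₃COOH) ≈ 0.2
PhCH(CH₃)–NH₃⁺ loses NH₃: pKₐ(NH₄⁺) ≈ 9.2
PhCH(CH₃)–OH loses OH⁻: pKₐ(H₂O) ≈ 15.7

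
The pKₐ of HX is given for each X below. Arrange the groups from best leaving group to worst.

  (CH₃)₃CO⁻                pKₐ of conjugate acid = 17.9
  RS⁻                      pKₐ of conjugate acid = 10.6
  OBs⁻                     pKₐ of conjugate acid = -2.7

Lower conjugate-acid pKₐ ⇒ weaker base ⇒ better leaving group.
Sorting by the given values: OBs⁻ (-2.7), RS⁻ (10.6), (CH₃)₃CO⁻ (17.9).

OBs⁻ > RS⁻ > (CH₃)₃CO⁻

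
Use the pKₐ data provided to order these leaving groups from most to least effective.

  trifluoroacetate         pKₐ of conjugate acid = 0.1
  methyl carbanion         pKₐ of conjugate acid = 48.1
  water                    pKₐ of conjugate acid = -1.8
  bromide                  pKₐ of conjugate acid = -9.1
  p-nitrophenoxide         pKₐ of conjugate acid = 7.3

Lower conjugate-acid pKₐ ⇒ weaker base ⇒ better leaving group.
Sorting by the given values: bromide (-9.1), water (-1.8), trifluoroacetate (0.1), p-nitrophenoxide (7.3), methyl carbanion (48.1).

bromide > water > trifluoroacetate > p-nitrophenoxide > methyl carbanion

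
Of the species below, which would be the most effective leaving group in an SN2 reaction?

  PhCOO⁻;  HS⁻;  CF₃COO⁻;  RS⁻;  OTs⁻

OTs⁻

The more stable X⁻ (or X) is on its own — i.e. the weaker a base it is — the better a leaving group it makes.
OTs⁻: pKₐ(p-CH₃C₆H₄SO₃H (TsOH)) ≈ -2.8
CF₃COO⁻: pKₐ(CF₃COOH) ≈ 0.2
PhCOO⁻: pKₐ(C₆H₅COOH) ≈ 4.2
HS⁻: pKₐ(H₂S) ≈ 7
RS⁻: pKₐ(RSH (a thiol)) ≈ 10.5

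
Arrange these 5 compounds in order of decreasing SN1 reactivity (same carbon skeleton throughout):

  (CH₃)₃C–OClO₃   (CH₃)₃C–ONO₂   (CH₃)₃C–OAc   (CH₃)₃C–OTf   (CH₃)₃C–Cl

Same R in every case — rank the leaving groups.
A good leaving group is a weak base: the lower the pKₐ of its conjugate acid, the more readily it departs.
(CH₃)₃C–OTf loses OTf⁻: pKₐ(CF₃SO₃H (triflic acid)) ≈ -14
(CH₃)₃C–OClO₃ loses ClO₄⁻: pKₐ(HClO₄) ≈ -10
(CH₃)₃C–Cl loses Cl⁻: pKₐ(HCl) ≈ -7
(CH₃)₃C–ONO₂ loses NO₃⁻: pKₐ(HNO₃) ≈ -1.3
(CH₃)₃C–OAc loses AcO⁻: pKₐ(CH₃COOH) ≈ 4.8

(CH₃)₃C–OTf > (CH₃)₃C–OClO₃ > (CH₃)₃C–Cl > (CH₃)₃C–ONO₂ > (CH₃)₃C–OAc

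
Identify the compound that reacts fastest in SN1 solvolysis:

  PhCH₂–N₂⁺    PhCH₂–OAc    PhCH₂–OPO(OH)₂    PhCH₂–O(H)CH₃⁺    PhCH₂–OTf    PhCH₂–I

PhCH₂–N₂⁺

With the same alkyl group throughout, only the leaving group differentiates the rates.
The more stable X⁻ (or X) is on its own — i.e. the weaker a base it is — the better a leaving group it makes.
PhCH₂–N₂⁺ loses N₂: no meaningful conjugate acid; N₂ departs as an exceptionally stable neutral molecule
PhCH₂–OTf loses OTf⁻: pKₐ(CF₃SO₃H (triflic acid)) ≈ -14
PhCH₂–I loses I⁻: pKₐ(HI) ≈ -10
PhCH₂–O(H)CH₃⁺ loses R'OH: pKₐ(R'OH₂⁺) ≈ -2.4
PhCH₂–OPO(OH)₂ loses H₂PO₄⁻: pKₐ(H₃PO₄) ≈ 2.1
PhCH₂–OAc loses AcO⁻: pKₐ(CH₃COOH) ≈ 4.8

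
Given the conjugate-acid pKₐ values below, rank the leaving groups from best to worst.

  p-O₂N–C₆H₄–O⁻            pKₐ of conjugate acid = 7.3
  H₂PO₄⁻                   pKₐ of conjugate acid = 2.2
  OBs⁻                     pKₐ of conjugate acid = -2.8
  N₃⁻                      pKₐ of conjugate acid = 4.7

Lower conjugate-acid pKₐ ⇒ weaker base ⇒ better leaving group.
Sorting by the given values: OBs⁻ (-2.8), H₂PO₄⁻ (2.2), N₃⁻ (4.7), p-O₂N–C₆H₄–O⁻ (7.3).

OBs⁻ > H₂PO₄⁻ > N₃⁻ > p-O₂N–C₆H₄–O⁻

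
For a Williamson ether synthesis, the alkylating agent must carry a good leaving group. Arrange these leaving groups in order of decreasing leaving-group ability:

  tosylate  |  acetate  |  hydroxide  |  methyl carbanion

tosylate > acetate > hydroxide > methyl carbanion

Rank by basicity of the departing species: weakest base leaves most easily.
tosylate: pKₐ(p-CH₃C₆H₄SO₃H (TsOH)) ≈ -2.8 — resonance-delocalised arenesulfonate
acetate: pKₐ(CH₃COOH) ≈ 4.8 — resonance-stabilised but still a weak base
hydroxide: pKₐ(H₂O) ≈ 15.7 — strong base; essentially never leaves without prior activation
methyl carbanion: pKₐ(CH₄) ≈ 48 — unstabilised carbanion; the worst conceivable leaving group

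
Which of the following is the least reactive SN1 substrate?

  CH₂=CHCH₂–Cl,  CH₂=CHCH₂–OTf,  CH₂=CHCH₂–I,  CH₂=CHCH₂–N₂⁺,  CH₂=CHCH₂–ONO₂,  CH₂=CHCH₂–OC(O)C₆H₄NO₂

CH₂=CHCH₂–OC(O)C₆H₄NO₂

Same R in every case — rank the leaving groups.
A good leaving group is a weak base: the lower the pKₐ of its conjugate acid, the more readily it departs.
CH₂=CHCH₂–N₂⁺ loses N₂: no meaningful conjugate acid; N₂ departs as an exceptionally stable neutral molecule
CH₂=CHCH₂–OTf loses OTf⁻: pKₐ(CF₃SO₃H (triflic acid)) ≈ -14
CH₂=CHCH₂–I loses I⁻: pKₐ(HI) ≈ -10
CH₂=CHCH₂–Cl loses Cl⁻: pKₐ(HCl) ≈ -7
CH₂=CHCH₂–ONO₂ loses NO₃⁻: pKₐ(HNO₃) ≈ -1.3
CH₂=CHCH₂–OC(O)C₆H₄NO₂ loses p-O₂N–C₆H₄–COO⁻: pKₐ(p-nitrobenzoic acid) ≈ 3.4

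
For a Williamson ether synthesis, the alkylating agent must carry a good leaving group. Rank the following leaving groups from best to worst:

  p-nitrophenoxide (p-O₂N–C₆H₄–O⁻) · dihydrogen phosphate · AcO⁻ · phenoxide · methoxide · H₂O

H₂O > dihydrogen phosphate > AcO⁻ > p-nitrophenoxide (p-O₂N–C₆H₄–O⁻) > phenoxide > methoxide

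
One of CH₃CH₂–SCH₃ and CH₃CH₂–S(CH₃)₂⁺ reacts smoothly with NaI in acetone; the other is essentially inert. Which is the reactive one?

From CH₃CH₂–SCH₃ the departing group would be RS⁻ (pKₐ(RSH (a thiol)) ≈ 10.5). Moderately basic; rarely leaves without activation.
From CH₃CH₂–S(CH₃)₂⁺ the leaving group is SR'₂ (pKₐ(R'₂SH⁺) ≈ -7). Neutral; leaves from a sulfonium salt (R–SR'₂⁺).
(In practice CH₃CH₂–S(CH₃)₂⁺ is made from CH₃CH₂–SCH₃ by S-methylation with CH₃I, allowing neutral dimethyl sulfide, rather than methanethiolate, to depart.)

CH₃CH₂–S(CH₃)₂⁺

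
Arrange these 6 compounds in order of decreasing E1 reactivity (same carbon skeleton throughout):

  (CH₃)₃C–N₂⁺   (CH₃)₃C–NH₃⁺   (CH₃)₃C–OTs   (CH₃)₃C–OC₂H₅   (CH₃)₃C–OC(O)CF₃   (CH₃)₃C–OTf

With the same alkyl group throughout, only the leaving group differentiates the rates.
Rank by basicity of the departing species: weakest base leaves most easily.
(CH₃)₃C–N₂⁺ loses N₂: no meaningful conjugate acid; N₂ departs as an exceptionally stable neutral molecule
(CH₃)₃C–OTf loses OTf⁻: pKₐ(CF₃SO₃H (triflic acid)) ≈ -14
(CH₃)₃C–OTs loses OTs⁻: pKₐ(p-CH₃C₆H₄SO₃H (TsOH)) ≈ -2.8
(CH₃)₃C–OC(O)CF₃ loses CF₃COO⁻: pKₐ(CF₃COOH) ≈ 0.2
(CH₃)₃C–NH₃⁺ loses NH₃: pKₐ(NH₄⁺) ≈ 9.2
(CH₃)₃C–OC₂H₅ loses CH₃CH₂O⁻: pKₐ(CH₃CH₂OH) ≈ 16

(CH₃)₃C–N₂⁺ > (CH₃)₃C–OTf > (CH₃)₃C–OTs > (CH₃)₃C–OC(O)CF₃ > (CH₃)₃C–NH₃⁺ > (CH₃)₃C–OC₂H₅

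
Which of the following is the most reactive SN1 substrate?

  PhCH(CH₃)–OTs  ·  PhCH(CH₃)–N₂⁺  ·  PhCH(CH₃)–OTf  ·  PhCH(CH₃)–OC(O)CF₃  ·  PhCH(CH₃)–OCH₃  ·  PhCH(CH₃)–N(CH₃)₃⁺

PhCH(CH₃)–N₂⁺

Same R in every case — rank the leaving groups.
A good leaving group is a weak base: the lower the pKₐ of its conjugate acid, the more readily it departs.
PhCH(CH₃)–N₂⁺ loses N₂: no meaningful conjugate acid; N₂ departs as an exceptionally stable neutral molecule
PhCH(CH₃)–OTf loses OTf⁻: pKₐ(CF₃SO₃H (triflic acid)) ≈ -14
PhCH(CH₃)–OTs loses OTs⁻: pKₐ(p-CH₃C₆H₄SO₃H (TsOH)) ≈ -2.8
PhCH(CH₃)–OC(O)CF₃ loses CF₃COO⁻: pKₐ(CF₃COOH) ≈ 0.2
PhCH(CH₃)–N(CH₃)₃⁺ loses NR'₃: pKₐ(R'₃NH⁺) ≈ 10.7
PhCH(CH₃)–OCH₃ loses CH₃O⁻: pKₐ(CH₃OH) ≈ 15.5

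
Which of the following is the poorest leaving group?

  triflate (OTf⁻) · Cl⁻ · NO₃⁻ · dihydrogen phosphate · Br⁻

dihydrogen phosphate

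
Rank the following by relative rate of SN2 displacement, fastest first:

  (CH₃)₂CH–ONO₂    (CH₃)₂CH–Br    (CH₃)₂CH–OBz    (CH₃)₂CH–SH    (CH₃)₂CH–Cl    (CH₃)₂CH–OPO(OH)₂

(CH₃)₂CH–Br > (CH₃)₂CH–Cl > (CH₃)₂CH–ONO₂ > (CH₃)₂CH–OPO(OH)₂ > (CH₃)₂CH–OBz > (CH₃)₂CH–SH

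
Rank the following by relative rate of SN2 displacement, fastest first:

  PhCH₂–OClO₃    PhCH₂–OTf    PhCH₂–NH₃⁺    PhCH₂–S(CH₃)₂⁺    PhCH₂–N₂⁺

PhCH₂–N₂⁺ > PhCH₂–OTf > PhCH₂–OClO₃ > PhCH₂–S(CH₃)₂⁺ > PhCH₂–NH₃⁺

Same R in every case — rank the leaving groups.
The more stable X⁻ (or X) is on its own — i.e. the weaker a base it is — the better a leaving group it makes.
PhCH₂–N₂⁺ loses N₂: no meaningful conjugate acid; N₂ departs as an exceptionally stable neutral molecule
PhCH₂–OTf loses OTf⁻: pKₐ(CF₃SO₃H (triflic acid)) ≈ -14
PhCH₂–OClO₃ loses ClO₄⁻: pKₐ(HClO₄) ≈ -10
PhCH₂–S(CH₃)₂⁺ loses SR'₂: pKₐ(R'₂SH⁺) ≈ -7
PhCH₂–NH₃⁺ loses NH₃: pKₐ(NH₄⁺) ≈ 9.2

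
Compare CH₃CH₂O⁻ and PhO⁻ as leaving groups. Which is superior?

PhO⁻

PhO⁻ is the better leaving group.
pKₐ(C₆H₅OH (phenol)) ≈ 10 versus pKₐ(CH₃CH₂OH) ≈ 16: PhO⁻ is the much weaker base.
Resonance into the ring helps, but still a poor LG.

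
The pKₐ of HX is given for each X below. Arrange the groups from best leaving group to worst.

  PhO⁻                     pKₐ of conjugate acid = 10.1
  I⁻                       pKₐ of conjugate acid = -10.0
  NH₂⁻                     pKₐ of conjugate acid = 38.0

Lower conjugate-acid pKₐ ⇒ weaker base ⇒ better leaving group.
Sorting by the given values: I⁻ (-10.0), PhO⁻ (10.1), NH₂⁻ (38.0).

I⁻ > PhO⁻ > NH₂⁻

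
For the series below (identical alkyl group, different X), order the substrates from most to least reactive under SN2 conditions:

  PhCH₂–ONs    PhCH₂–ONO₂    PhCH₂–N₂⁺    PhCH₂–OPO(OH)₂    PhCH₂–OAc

PhCH₂–N₂⁺ > PhCH₂–ONs > PhCH₂–ONO₂ > PhCH₂–OPO(OH)₂ > PhCH₂–OAc

Same R in every case — rank the leaving groups.
Rank by basicity of the departing species: weakest base leaves most easily.
PhCH₂–N₂⁺ loses N₂: no meaningful conjugate acid; N₂ departs as an exceptionally stable neutral molecule
PhCH₂–ONs loses ONs⁻: pKₐ(p-O₂NC₆H₄SO₃H) ≈ -3.5
PhCH₂–ONO₂ loses NO₃⁻: pKₐ(HNO₃) ≈ -1.3
PhCH₂–OPO(OH)₂ loses H₂PO₄⁻: pKₐ(H₃PO₄) ≈ 2.1
PhCH₂–OAc loses AcO⁻: pKₐ(CH₃COOH) ≈ 4.8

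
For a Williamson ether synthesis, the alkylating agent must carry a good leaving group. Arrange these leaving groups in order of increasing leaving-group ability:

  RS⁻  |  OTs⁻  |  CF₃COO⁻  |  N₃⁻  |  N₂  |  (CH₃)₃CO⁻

N₂: no meaningful conjugate acid; N₂ departs as an exceptionally stable neutral molecule
OTs⁻: pKₐ(p-CH₃C₆H₄SO₃H (TsOH)) ≈ -2.8
CF₃COO⁻: pKₐ(CF₃COOH) ≈ 0.2 — strongly electron-withdrawing CF₃ stabilises the carboxylate
N₃⁻: pKₐ(HN₃) ≈ 4.7 — linear, resonance-stabilised
RS⁻: pKₐ(RSH (a thiol)) ≈ 10.5 — moderately basic; rarely leaves without activation
(CH₃)₃CO⁻: pKₐ(t-BuOH) ≈ 18 — bulky, strongly basic alkoxide
Listed from poorest to best leaving group as asked.

(CH₃)₃CO⁻ < RS⁻ < N₃⁻ < CF₃COO⁻ < OTs⁻ < N₂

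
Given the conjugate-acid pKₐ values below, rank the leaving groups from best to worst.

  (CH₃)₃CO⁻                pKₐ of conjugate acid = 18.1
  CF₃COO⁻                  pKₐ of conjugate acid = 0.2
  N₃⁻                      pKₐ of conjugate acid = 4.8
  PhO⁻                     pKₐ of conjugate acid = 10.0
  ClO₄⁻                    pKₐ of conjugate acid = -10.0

Lower conjugate-acid pKₐ ⇒ weaker base ⇒ better leaving group.
Sorting by the given values: ClO₄⁻ (-10.0), CF₃COO⁻ (0.2), N₃⁻ (4.8), PhO⁻ (10.0), (CH₃)₃CO⁻ (18.1).

ClO₄⁻ > CF₃COO⁻ > N₃⁻ > PhO⁻ > (CH₃)₃CO⁻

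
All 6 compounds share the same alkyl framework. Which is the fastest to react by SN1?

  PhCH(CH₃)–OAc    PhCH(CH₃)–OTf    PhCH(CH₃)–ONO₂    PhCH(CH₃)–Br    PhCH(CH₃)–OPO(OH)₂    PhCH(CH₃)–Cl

Same R in every case — rank the leaving groups.
Rank by basicity of the departing species: weakest base leaves most easily.
PhCH(CH₃)–OTf loses OTf⁻: pKₐ(CF₃SO₃H (triflic acid)) ≈ -14
PhCH(CH₃)–Br loses Br⁻: pKₐ(HBr) ≈ -9
PhCH(CH₃)–Cl loses Cl⁻: pKₐ(HCl) ≈ -7
PhCH(CH₃)–ONO₂ loses NO₃⁻: pKₐ(HNO₃) ≈ -1.3
PhCH(CH₃)–OPO(OH)₂ loses H₂PO₄⁻: pKₐ(H₃PO₄) ≈ 2.1
PhCH(CH₃)–OAc loses AcO⁻: pKₐ(CH₃COOH) ≈ 4.8

PhCH(CH₃)–OTf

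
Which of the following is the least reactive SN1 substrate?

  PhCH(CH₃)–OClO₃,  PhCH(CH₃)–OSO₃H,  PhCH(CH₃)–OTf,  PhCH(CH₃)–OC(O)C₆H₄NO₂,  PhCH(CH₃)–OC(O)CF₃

PhCH(CH₃)–OC(O)C₆H₄NO₂

With the same alkyl group throughout, only the leaving group differentiates the rates.
Leaving-group ability tracks the stability of the departed species; conjugate-acid pKₐ is the usual yardstick (lower pKₐ → better LG).
PhCH(CH₃)–OTf loses OTf⁻: pKₐ(CF₃SO₃H (triflic acid)) ≈ -14
PhCH(CH₃)–OClO₃ loses ClO₄⁻: pKₐ(HClO₄) ≈ -10
PhCH(CH₃)–OSO₃H loses HSO₄⁻: pKₐ(H₂SO₄) ≈ -3
PhCH(CH₃)–OC(O)CF₃ loses CF₃COO⁻: pKₐ(CF₃COOH) ≈ 0.2
PhCH(CH₃)–OC(O)C₆H₄NO₂ loses p-O₂N–C₆H₄–COO⁻: pKₐ(p-nitrobenzoic acid) ≈ 3.4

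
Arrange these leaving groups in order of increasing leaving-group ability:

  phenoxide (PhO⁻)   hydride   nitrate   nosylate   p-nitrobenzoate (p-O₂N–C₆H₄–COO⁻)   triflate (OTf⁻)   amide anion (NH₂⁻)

A good leaving group is a weak base: the lower the pKₐ of its conjugate acid, the more readily it departs.
triflate (OTf⁻): pKₐ(CF₃SO₃H (triflic acid)) ≈ -14
nosylate: pKₐ(p-O₂NC₆H₄SO₃H) ≈ -3.5
nitrate: pKₐ(HNO₃) ≈ -1.3
p-nitrobenzoate (p-O₂N–C₆H₄–COO⁻): pKₐ(p-nitrobenzoic acid) ≈ 3.4
phenoxide (PhO⁻): pKₐ(C₆H₅OH (phenol)) ≈ 10
hydride: pKₐ(H₂) ≈ 36
amide anion (NH₂⁻): pKₐ(NH₃) ≈ 38
Reversing gives the worst-to-best order requested.

amide anion (NH₂⁻) < hydride < phenoxide (PhO⁻) < p-nitrobenzoate (p-O₂N–C₆H₄–COO⁻) < nitrate < nosylate < triflate (OTf⁻)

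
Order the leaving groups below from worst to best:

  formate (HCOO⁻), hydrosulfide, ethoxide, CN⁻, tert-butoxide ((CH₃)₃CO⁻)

Rank by basicity of the departing species: weakest base leaves most easily.
formate (HCOO⁻): pKₐ(HCOOH) ≈ 3.8
hydrosulfide: pKₐ(H₂S) ≈ 7
CN⁻: pKₐ(HCN) ≈ 9.2
ethoxide: pKₐ(CH₃CH₂OH) ≈ 16
tert-butoxide ((CH₃)₃CO⁻): pKₐ(t-BuOH) ≈ 18
The question asks for worst first, so the sequence is read in increasing leaving-group ability.

tert-butoxide ((CH₃)₃CO⁻) < ethoxide < CN⁻ < hydrosulfide < formate (HCOO⁻)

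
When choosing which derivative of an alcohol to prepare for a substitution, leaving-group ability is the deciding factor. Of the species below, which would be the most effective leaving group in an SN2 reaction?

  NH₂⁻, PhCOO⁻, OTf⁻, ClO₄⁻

Rank by basicity of the departing species: weakest base leaves most easily.
OTf⁻: pKₐ(CF₃SO₃H (triflic acid)) ≈ -14
ClO₄⁻: pKₐ(HClO₄) ≈ -10
PhCOO⁻: pKₐ(C₆H₅COOH) ≈ 4.2
NH₂⁻: pKₐ(NH₃) ≈ 38

OTf⁻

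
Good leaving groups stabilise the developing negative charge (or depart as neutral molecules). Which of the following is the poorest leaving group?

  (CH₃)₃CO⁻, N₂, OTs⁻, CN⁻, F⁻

N₂: no meaningful conjugate acid; N₂ departs as an exceptionally stable neutral molecule
OTs⁻: pKₐ(p-CH₃C₆H₄SO₃H (TsOH)) ≈ -2.8
F⁻: pKₐ(HF) ≈ 3.2
CN⁻: pKₐ(HCN) ≈ 9.2
(CH₃)₃CO⁻: pKₐ(t-BuOH) ≈ 18

(CH₃)₃CO⁻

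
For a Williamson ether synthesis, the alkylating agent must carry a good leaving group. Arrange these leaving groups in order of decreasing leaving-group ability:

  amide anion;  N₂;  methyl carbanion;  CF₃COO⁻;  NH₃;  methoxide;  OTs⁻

N₂ > OTs⁻ > CF₃COO⁻ > NH₃ > methoxide > amide anion > methyl carbanion

N₂: no meaningful conjugate acid; N₂ departs as an exceptionally stable neutral molecule
OTs⁻: pKₐ(p-CH₃C₆H₄SO₃H (TsOH)) ≈ -2.8
CF₃COO⁻: pKₐ(CF₃COOH) ≈ 0.2 — strongly electron-withdrawing CF₃ stabilises the carboxylate
NH₃: pKₐ(NH₄⁺) ≈ 9.2
methoxide: pKₐ(CH₃OH) ≈ 15.5 — strong base; alkoxides do not leave unassisted
amide anion: pKₐ(NH₃) ≈ 38 — extremely strong base; never a leaving group
methyl carbanion: pKₐ(CH₄) ≈ 48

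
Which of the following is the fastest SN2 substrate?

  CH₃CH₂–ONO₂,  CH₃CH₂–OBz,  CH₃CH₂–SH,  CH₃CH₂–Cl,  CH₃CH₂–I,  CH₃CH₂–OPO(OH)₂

CH₃CH₂–I

Identical carbon frameworks mean the comparison reduces to leaving-group quality.
Rank by basicity of the departing species: weakest base leaves most easily.
CH₃CH₂–I loses I⁻: pKₐ(HI) ≈ -10
CH₃CH₂–Cl loses Cl⁻: pKₐ(HCl) ≈ -7
CH₃CH₂–ONO₂ loses NO₃⁻: pKₐ(HNO₃) ≈ -1.3
CH₃CH₂–OPO(OH)₂ loses H₂PO₄⁻: pKₐ(H₃PO₄) ≈ 2.1
CH₃CH₂–OBz loses PhCOO⁻: pKₐ(C₆H₅COOH) ≈ 4.2
CH₃CH₂–SH loses HS⁻: pKₐ(H₂S) ≈ 7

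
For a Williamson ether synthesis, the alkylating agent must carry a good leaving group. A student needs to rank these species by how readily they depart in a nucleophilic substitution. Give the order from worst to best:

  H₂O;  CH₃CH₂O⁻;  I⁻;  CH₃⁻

Leaving-group ability tracks the stability of the departed species; conjugate-acid pKₐ is the usual yardstick (lower pKₐ → better LG).
I⁻: pKₐ(HI) ≈ -10
H₂O: pKₐ(H₃O⁺) ≈ -1.7 — neutral; leaves from a protonated alcohol (R–OH₂⁺)
CH₃CH₂O⁻: pKₐ(CH₃CH₂OH) ≈ 16
CH₃⁻: pKₐ(CH₄) ≈ 48
The question asks for worst first, so the sequence is read in increasing leaving-group ability.

CH₃⁻ < CH₃CH₂O⁻ < H₂O < I⁻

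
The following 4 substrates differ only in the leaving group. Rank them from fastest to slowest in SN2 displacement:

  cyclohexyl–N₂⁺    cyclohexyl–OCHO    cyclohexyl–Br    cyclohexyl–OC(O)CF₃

cyclohexyl–N₂⁺ > cyclohexyl–Br > cyclohexyl–OC(O)CF₃ > cyclohexyl–OCHO

Identical carbon frameworks mean the comparison reduces to leaving-group quality.
Leaving-group ability tracks the stability of the departed species; conjugate-acid pKₐ is the usual yardstick (lower pKₐ → better LG).
cyclohexyl–N₂⁺ loses N₂: no meaningful conjugate acid; N₂ departs as an exceptionally stable neutral molecule
cyclohexyl–Br loses Br⁻: pKₐ(HBr) ≈ -9
cyclohexyl–OC(O)CF₃ loses CF₃COO⁻: pKₐ(CF₃COOH) ≈ 0.2
cyclohexyl–OCHO loses HCOO⁻: pKₐ(HCOOH) ≈ 3.8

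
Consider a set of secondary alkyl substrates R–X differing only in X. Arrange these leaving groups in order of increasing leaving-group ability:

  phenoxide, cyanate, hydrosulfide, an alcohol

phenoxide < hydrosulfide < cyanate < an alcohol

Rank by basicity of the departing species: weakest base leaves most easily.
an alcohol: pKₐ(R'OH₂⁺) ≈ -2.4
cyanate: pKₐ(HOCN) ≈ 3.5
hydrosulfide: pKₐ(H₂S) ≈ 7
phenoxide: pKₐ(C₆H₅OH (phenol)) ≈ 10
Reversing gives the worst-to-best order requested.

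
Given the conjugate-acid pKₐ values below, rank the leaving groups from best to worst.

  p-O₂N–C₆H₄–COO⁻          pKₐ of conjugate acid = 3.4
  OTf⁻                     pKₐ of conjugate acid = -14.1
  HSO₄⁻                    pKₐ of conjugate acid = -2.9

OTf⁻ > HSO₄⁻ > p-O₂N–C₆H₄–COO⁻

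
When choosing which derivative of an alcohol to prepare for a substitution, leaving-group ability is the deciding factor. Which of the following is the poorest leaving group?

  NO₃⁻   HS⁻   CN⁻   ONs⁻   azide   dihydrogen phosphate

CN⁻

A good leaving group is a weak base: the lower the pKₐ of its conjugate acid, the more readily it departs.
ONs⁻: pKₐ(p-O₂NC₆H₄SO₃H) ≈ -3.5
NO₃⁻: pKₐ(HNO₃) ≈ -1.3
dihydrogen phosphate: pKₐ(H₃PO₄) ≈ 2.1
azide: pKₐ(HN₃) ≈ 4.7
HS⁻: pKₐ(H₂S) ≈ 7
CN⁻: pKₐ(HCN) ≈ 9.2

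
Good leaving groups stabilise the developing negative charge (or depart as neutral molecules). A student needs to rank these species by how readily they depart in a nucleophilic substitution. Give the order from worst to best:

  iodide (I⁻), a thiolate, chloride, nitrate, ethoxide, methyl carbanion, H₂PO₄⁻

Leaving-group ability tracks the stability of the departed species; conjugate-acid pKₐ is the usual yardstick (lower pKₐ → better LG).
iodide (I⁻): pKₐ(HI) ≈ -10
chloride: pKₐ(HCl) ≈ -7
nitrate: pKₐ(HNO₃) ≈ -1.3
H₂PO₄⁻: pKₐ(H₃PO₄) ≈ 2.1
a thiolate: pKₐ(RSH (a thiol)) ≈ 10.5
ethoxide: pKₐ(CH₃CH₂OH) ≈ 16
methyl carbanion: pKₐ(CH₄) ≈ 48
Listed from poorest to best leaving group as asked.

methyl carbanion < ethoxide < a thiolate < H₂PO₄⁻ < nitrate < chloride < iodide (I⁻)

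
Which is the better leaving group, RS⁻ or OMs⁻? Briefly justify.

OMs⁻

OMs⁻ is the better leaving group.
pKₐ(CH₃SO₃H (MsOH)) ≈ -1.9 versus pKₐ(RSH (a thiol)) ≈ 10.5: OMs⁻ is the much weaker base.
Resonance-delocalised alkanesulfonate.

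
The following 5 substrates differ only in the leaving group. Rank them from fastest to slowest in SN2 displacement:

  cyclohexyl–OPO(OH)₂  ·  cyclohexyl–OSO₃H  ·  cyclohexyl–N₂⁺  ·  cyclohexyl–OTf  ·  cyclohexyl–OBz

cyclohexyl–N₂⁺ > cyclohexyl–OTf > cyclohexyl–OSO₃H > cyclohexyl–OPO(OH)₂ > cyclohexyl–OBz

With the same alkyl group throughout, only the leaving group differentiates the rates.
Rank by basicity of the departing species: weakest base leaves most easily.
cyclohexyl–N₂⁺ loses N₂: no meaningful conjugate acid; N₂ departs as an exceptionally stable neutral molecule
cyclohexyl–OTf loses OTf⁻: pKₐ(CF₃SO₃H (triflic acid)) ≈ -14
cyclohexyl–OSO₃H loses HSO₄⁻: pKₐ(H₂SO₄) ≈ -3
cyclohexyl–OPO(OH)₂ loses H₂PO₄⁻: pKₐ(H₃PO₄) ≈ 2.1
cyclohexyl–OBz loses PhCOO⁻: pKₐ(C₆H₅COOH) ≈ 4.2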